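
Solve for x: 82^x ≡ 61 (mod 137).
78

Baby-step giant-step with step n = ⌈√137⌉ = 12.
Baby steps 82^j mod 137 (j:value) for j=0..11: 0:1, 1:82, 2:11, 3:80, 4:121, 5:58, 6:98, 7:90, 8:119, 9:31, 10:76, 11:67.
Giant-step multiplier: 82^(-12) ≡ 82^(136-12) = 82^124 ≡ 49 (mod 137).
Giant steps γ_i = 61·49^i mod 137: γ_0=61, γ_1=112, γ_2=8, γ_3=118, γ_4=28, γ_5=2, γ_6=98 (in table at j=6).
x = i·n + j = 6·12 + 6 = 78.
Check: 82^78 ≡ 61 (mod 137).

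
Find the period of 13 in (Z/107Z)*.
53

107 is prime, so ord(13) divides φ(107) = 106.
Divisors of 106: 1, 2, 53, 106.
Repeated squaring: 13^1 ≡ 13, 13^2 ≡ 62, 13^4 ≡ 99, 13^8 ≡ 64, 13^16 ≡ 30, 13^32 ≡ 44, 13^64 ≡ 10 (mod 107).
Test 13^d mod 107 for each divisor d in increasing order:
13^1 ≡ 13
13^2 ≡ 62
13^53 = 13^32·13^16·13^4·13^1 ≡ 1  ← first divisor giving 1
The order is 53.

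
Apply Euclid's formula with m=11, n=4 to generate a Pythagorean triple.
(105, 88, 137)

Euclid's formula: a = m² - n², b = 2mn, c = m² + n²
m = 11, n = 4
a = 11² - 4² = 121 - 16 = 105
b = 2 × 11 × 4 = 88
c = 11² + 4² = 121 + 16 = 137
Verification: 105² + 88² = 11025 + 7744 = 18769 = 137² ✓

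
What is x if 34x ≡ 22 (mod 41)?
x ≡ 32 (mod 41)

gcd(34, 41) = 1, which divides 22, so solutions exist.
Find 34^(-1) mod 41 by the extended Euclidean algorithm:
41 = 1 × 34 + 7  ⟹  7 = (1)·41 + (-1)·34
34 = 4 × 7 + 6  ⟹  6 = (-4)·41 + (5)·34
7 = 1 × 6 + 1  ⟹  1 = (5)·41 + (-6)·34
So (-6)·34 ≡ 1 (mod 41), i.e. 34^(-1) ≡ -6 ≡ 35 (mod 41).
x ≡ 35 × 22 = 770 ≡ 32 (mod 41).
Check: 34 × 32 = 1088 ≡ 22 (mod 41).
Unique solution: x ≡ 32 (mod 41)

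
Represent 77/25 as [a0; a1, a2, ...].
[3; 12, 2]

Euclidean algorithm steps:
77 = 3 × 25 + 2
25 = 12 × 2 + 1
2 = 2 × 1 + 0
Continued fraction: [3; 12, 2]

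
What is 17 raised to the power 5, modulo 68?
17

Repeated squaring. Binary of 5 = 101.
17^1 ≡ 17 (mod 68); 17^2 ≡ 17 (mod 68); 17^4 ≡ 17 (mod 68)
17^5 = 17^1 × 17^4 ≡ 17 (mod 68)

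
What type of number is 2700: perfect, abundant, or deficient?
abundant

Proper divisors of 2700: sum = 1 + 2 + 3 + 4 + 5 + 6 + 9 + 10 + ... + 540 + 675 + 900 + 1350 (35 divisors) = 5980
Since 5980 > 2700, 2700 is abundant.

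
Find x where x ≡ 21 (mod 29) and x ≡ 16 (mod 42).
688

Using Chinese Remainder Theorem:
M = 29 × 42 = 1218
M1 = 42, M2 = 29
y1 = 42^(-1) mod 29 = 9
y2 = 29^(-1) mod 42 = 29
x = (21×42×9 + 16×29×29) mod 1218 = 688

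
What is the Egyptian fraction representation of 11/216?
1/20 + 1/1080

Greedy algorithm:
11/216: ceiling(216/11) = 20, use 1/20
1/1080: ceiling(1080/1) = 1080, use 1/1080
Result: 11/216 = 1/20 + 1/1080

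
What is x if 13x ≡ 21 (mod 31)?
x ≡ 4 (mod 31)

gcd(13, 31) = 1, which divides 21, so solutions exist.
Find 13^(-1) mod 31 by the extended Euclidean algorithm:
31 = 2 × 13 + 5  ⟹  5 = (1)·31 + (-2)·13
13 = 2 × 5 + 3  ⟹  3 = (-2)·31 + (5)·13
5 = 1 × 3 + 2  ⟹  2 = (3)·31 + (-7)·13
3 = 1 × 2 + 1  ⟹  1 = (-5)·31 + (12)·13
So (12)·13 ≡ 1 (mod 31), i.e. 13^(-1) ≡ 12 (mod 31).
x ≡ 12 × 21 = 252 ≡ 4 (mod 31).
Check: 13 × 4 = 52 ≡ 21 (mod 31).
Unique solution: x ≡ 4 (mod 31)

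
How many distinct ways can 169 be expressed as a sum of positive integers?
250438925115

p(n) counts ways to write n as a sum of positive integers (order ignored).
Euler's pentagonal recurrence: p(k) = p(k-1) + p(k-2) - p(k-5) - p(k-7) + p(k-12) + p(k-15) - ... (offsets j(3j∓1)/2, signs ++--, p(0)=1, p(<0)=0).
DP table for k = 0..168: p(0)=1, p(1)=1, p(2)=2, p(3)=3, p(4)=5, p(5)=7, p(6)=11, p(7)=15, p(8)=22, p(9)=30, p(10)=42, p(11)=56, p(12)=77, p(13)=101, p(14)=135, p(15)=176, p(16)=231, p(17)=297, p(18)=385, p(19)=490, p(20)=627, p(21)=792, p(22)=1002, p(23)=1255, p(24)=1575, p(25)=1958, p(26)=2436, p(27)=3010, p(28)=3718, p(29)=4565, p(30)=5604, p(31)=6842, p(32)=8349, p(33)=10143, p(34)=12310, p(35)=14883, p(36)=17977, p(37)=21637, p(38)=26015, p(39)=31185, p(40)=37338, p(41)=44583, p(42)=53174, p(43)=63261, p(44)=75175, p(45)=89134, p(46)=105558, p(47)=124754, p(48)=147273, p(49)=173525, p(50)=204226, p(51)=239943, p(52)=281589, p(53)=329931, p(54)=386155, p(55)=451276, p(56)=526823, p(57)=614154, p(58)=715220, p(59)=831820, p(60)=966467, p(61)=1121505, p(62)=1300156, p(63)=1505499, p(64)=1741630, p(65)=2012558, p(66)=2323520, p(67)=2679689, p(68)=3087735, p(69)=3554345, p(70)=4087968, p(71)=4697205, p(72)=5392783, p(73)=6185689, p(74)=7089500, p(75)=8118264, p(76)=9289091, p(77)=10619863, p(78)=12132164, p(79)=13848650, p(80)=15796476, p(81)=18004327, p(82)=20506255, p(83)=23338469, p(84)=26543660, p(85)=30167357, p(86)=34262962, p(87)=38887673, p(88)=44108109, p(89)=49995925, p(90)=56634173, p(91)=64112359, p(92)=72533807, p(93)=82010177, p(94)=92669720, p(95)=104651419, p(96)=118114304, p(97)=133230930, p(98)=150198136, p(99)=169229875, p(100)=190569292, p(101)=214481126, p(102)=241265379, p(103)=271248950, p(104)=304801365, p(105)=342325709, p(106)=384276336, p(107)=431149389, p(108)=483502844, p(109)=541946240, p(110)=607163746, p(111)=679903203, p(112)=761002156, p(113)=851376628, p(114)=952050665, p(115)=1064144451, p(116)=1188908248, p(117)=1327710076, p(118)=1482074143, p(119)=1653668665, p(120)=1844349560, p(121)=2056148051, p(122)=2291320912, p(123)=2552338241, p(124)=2841940500, p(125)=3163127352, p(126)=3519222692, p(127)=3913864295, p(128)=4351078600, p(129)=4835271870, p(130)=5371315400, p(131)=5964539504, p(132)=6620830889, p(133)=7346629512, p(134)=8149040695, p(135)=9035836076, p(136)=10015581680, p(137)=11097645016, p(138)=12292341831, p(139)=13610949895, p(140)=15065878135, p(141)=16670689208, p(142)=18440293320, p(143)=20390982757, p(144)=22540654445, p(145)=24908858009, p(146)=27517052599, p(147)=30388671978, p(148)=33549419497, p(149)=37027355200, p(150)=40853235313, p(151)=45060624582, p(152)=49686288421, p(153)=54770336324, p(154)=60356673280, p(155)=66493182097, p(156)=73232243759, p(157)=80630964769, p(158)=88751778802, p(159)=97662728555, p(160)=107438159466, p(161)=118159068427, p(162)=129913904637, p(163)=142798995930, p(164)=156919475295, p(165)=172389800255, p(166)=189334822579, p(167)=207890420102, p(168)=228204732751.
Final step: p(169) = p(168) + p(167) - p(164) - p(162) + p(157) + p(154) - p(147) - p(143) + p(134) + p(129) - p(118) - p(112) + p(99) + p(92) - p(77) - p(69) + p(52) + p(43) - p(24) - p(14)
= 228204732751 + 207890420102 - 156919475295 - 129913904637 + 80630964769 + 60356673280 - 30388671978 - 20390982757 + 8149040695 + 4835271870 - 1482074143 - 761002156 + 169229875 + 72533807 - 10619863 - 3554345 + 281589 + 63261 - 1575 - 135
= 250438925115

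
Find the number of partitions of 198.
3345365983698

p(n) counts ways to write n as a sum of positive integers (order ignored).
Euler's pentagonal recurrence: p(k) = p(k-1) + p(k-2) - p(k-5) - p(k-7) + p(k-12) + p(k-15) - ... (offsets j(3j∓1)/2, signs ++--, p(0)=1, p(<0)=0).
DP table for k = 0..197: p(0)=1, p(1)=1, p(2)=2, p(3)=3, p(4)=5, p(5)=7, p(6)=11, p(7)=15, p(8)=22, p(9)=30, p(10)=42, p(11)=56, p(12)=77, p(13)=101, p(14)=135, p(15)=176, p(16)=231, p(17)=297, p(18)=385, p(19)=490, p(20)=627, p(21)=792, p(22)=1002, p(23)=1255, p(24)=1575, p(25)=1958, p(26)=2436, p(27)=3010, p(28)=3718, p(29)=4565, p(30)=5604, p(31)=6842, p(32)=8349, p(33)=10143, p(34)=12310, p(35)=14883, p(36)=17977, p(37)=21637, p(38)=26015, p(39)=31185, p(40)=37338, p(41)=44583, p(42)=53174, p(43)=63261, p(44)=75175, p(45)=89134, p(46)=105558, p(47)=124754, p(48)=147273, p(49)=173525, p(50)=204226, p(51)=239943, p(52)=281589, p(53)=329931, p(54)=386155, p(55)=451276, p(56)=526823, p(57)=614154, p(58)=715220, p(59)=831820, p(60)=966467, p(61)=1121505, p(62)=1300156, p(63)=1505499, p(64)=1741630, p(65)=2012558, p(66)=2323520, p(67)=2679689, p(68)=3087735, p(69)=3554345, p(70)=4087968, p(71)=4697205, p(72)=5392783, p(73)=6185689, p(74)=7089500, p(75)=8118264, p(76)=9289091, p(77)=10619863, p(78)=12132164, p(79)=13848650, p(80)=15796476, p(81)=18004327, p(82)=20506255, p(83)=23338469, p(84)=26543660, p(85)=30167357, p(86)=34262962, p(87)=38887673, p(88)=44108109, p(89)=49995925, p(90)=56634173, p(91)=64112359, p(92)=72533807, p(93)=82010177, p(94)=92669720, p(95)=104651419, p(96)=118114304, p(97)=133230930, p(98)=150198136, p(99)=169229875, p(100)=190569292, p(101)=214481126, p(102)=241265379, p(103)=271248950, p(104)=304801365, p(105)=342325709, p(106)=384276336, p(107)=431149389, p(108)=483502844, p(109)=541946240, p(110)=607163746, p(111)=679903203, p(112)=761002156, p(113)=851376628, p(114)=952050665, p(115)=1064144451, p(116)=1188908248, p(117)=1327710076, p(118)=1482074143, p(119)=1653668665, p(120)=1844349560, p(121)=2056148051, p(122)=2291320912, p(123)=2552338241, p(124)=2841940500, p(125)=3163127352, p(126)=3519222692, p(127)=3913864295, p(128)=4351078600, p(129)=4835271870, p(130)=5371315400, p(131)=5964539504, p(132)=6620830889, p(133)=7346629512, p(134)=8149040695, p(135)=9035836076, p(136)=10015581680, p(137)=11097645016, p(138)=12292341831, p(139)=13610949895, p(140)=15065878135, p(141)=16670689208, p(142)=18440293320, p(143)=20390982757, p(144)=22540654445, p(145)=24908858009, p(146)=27517052599, p(147)=30388671978, p(148)=33549419497, p(149)=37027355200, p(150)=40853235313, p(151)=45060624582, p(152)=49686288421, p(153)=54770336324, p(154)=60356673280, p(155)=66493182097, p(156)=73232243759, p(157)=80630964769, p(158)=88751778802, p(159)=97662728555, p(160)=107438159466, p(161)=118159068427, p(162)=129913904637, p(163)=142798995930, p(164)=156919475295, p(165)=172389800255, p(166)=189334822579, p(167)=207890420102, p(168)=228204732751, p(169)=250438925115, p(170)=274768617130, p(171)=301384802048, p(172)=330495499613, p(173)=362326859895, p(174)=397125074750, p(175)=435157697830, p(176)=476715857290, p(177)=522115831195, p(178)=571701605655, p(179)=625846753120, p(180)=684957390936, p(181)=749474411781, p(182)=819876908323, p(183)=896684817527, p(184)=980462880430, p(185)=1071823774337, p(186)=1171432692373, p(187)=1280011042268, p(188)=1398341745571, p(189)=1527273599625, p(190)=1667727404093, p(191)=1820701100652, p(192)=1987276856363, p(193)=2168627105469, p(194)=2366022741845, p(195)=2580840212973, p(196)=2814570987591, p(197)=3068829878530.
Final step: p(198) = p(197) + p(196) - p(193) - p(191) + p(186) + p(183) - p(176) - p(172) + p(163) + p(158) - p(147) - p(141) + p(128) + p(121) - p(106) - p(98) + p(81) + p(72) - p(53) - p(43) + p(22) + p(11)
= 3068829878530 + 2814570987591 - 2168627105469 - 1820701100652 + 1171432692373 + 896684817527 - 476715857290 - 330495499613 + 142798995930 + 88751778802 - 30388671978 - 16670689208 + 4351078600 + 2056148051 - 384276336 - 150198136 + 18004327 + 5392783 - 329931 - 63261 + 1002 + 56
= 3345365983698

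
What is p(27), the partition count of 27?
3010

p(n) counts ways to write n as a sum of positive integers (order ignored).
Euler's pentagonal recurrence: p(k) = p(k-1) + p(k-2) - p(k-5) - p(k-7) + p(k-12) + p(k-15) - ... (offsets j(3j∓1)/2, signs ++--, p(0)=1, p(<0)=0).
DP table for k = 0..26: p(0)=1, p(1)=1, p(2)=2, p(3)=3, p(4)=5, p(5)=7, p(6)=11, p(7)=15, p(8)=22, p(9)=30, p(10)=42, p(11)=56, p(12)=77, p(13)=101, p(14)=135, p(15)=176, p(16)=231, p(17)=297, p(18)=385, p(19)=490, p(20)=627, p(21)=792, p(22)=1002, p(23)=1255, p(24)=1575, p(25)=1958, p(26)=2436.
Final step: p(27) = p(26) + p(25) - p(22) - p(20) + p(15) + p(12) - p(5) - p(1)
= 2436 + 1958 - 1002 - 627 + 176 + 77 - 7 - 1
= 3010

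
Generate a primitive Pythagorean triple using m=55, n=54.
(109, 5940, 5941)

Euclid's formula: a = m² - n², b = 2mn, c = m² + n²
m = 55, n = 54
a = 55² - 54² = 3025 - 2916 = 109
b = 2 × 55 × 54 = 5940
c = 55² + 54² = 3025 + 2916 = 5941
Verification: 109² + 5940² = 11881 + 35283600 = 35295481 = 5941² ✓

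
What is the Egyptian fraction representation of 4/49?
1/13 + 1/213 + 1/67841 + 1/9204734721

Greedy algorithm:
4/49: ceiling(49/4) = 13, use 1/13
3/637: ceiling(637/3) = 213, use 1/213
2/135681: ceiling(135681/2) = 67841, use 1/67841
1/9204734721: ceiling(9204734721/1) = 9204734721, use 1/9204734721
Result: 4/49 = 1/13 + 1/213 + 1/67841 + 1/9204734721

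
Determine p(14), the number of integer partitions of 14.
135

p(n) counts ways to write n as a sum of positive integers (order ignored).
Euler's pentagonal recurrence: p(k) = p(k-1) + p(k-2) - p(k-5) - p(k-7) + p(k-12) + p(k-15) - ... (offsets j(3j∓1)/2, signs ++--, p(0)=1, p(<0)=0).
DP table for k = 0..13: p(0)=1, p(1)=1, p(2)=2, p(3)=3, p(4)=5, p(5)=7, p(6)=11, p(7)=15, p(8)=22, p(9)=30, p(10)=42, p(11)=56, p(12)=77, p(13)=101.
Final step: p(14) = p(13) + p(12) - p(9) - p(7) + p(2)
= 101 + 77 - 30 - 15 + 2
= 135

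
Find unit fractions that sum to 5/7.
1/2 + 1/5 + 1/70

Greedy algorithm:
5/7: ceiling(7/5) = 2, use 1/2
3/14: ceiling(14/3) = 5, use 1/5
1/70: ceiling(70/1) = 70, use 1/70
Result: 5/7 = 1/2 + 1/5 + 1/70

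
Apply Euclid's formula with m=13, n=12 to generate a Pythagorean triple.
(25, 312, 313)

Euclid's formula: a = m² - n², b = 2mn, c = m² + n²
m = 13, n = 12
a = 13² - 12² = 169 - 144 = 25
b = 2 × 13 × 12 = 312
c = 13² + 12² = 169 + 144 = 313
Verification: 25² + 312² = 625 + 97344 = 97969 = 313² ✓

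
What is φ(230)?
88

230 = 2 × 5 × 23
φ(n) = n × ∏(1 - 1/p) for each prime p dividing n
φ(230) = 230 × (1 - 1/2) × (1 - 1/5) × (1 - 1/23) = 88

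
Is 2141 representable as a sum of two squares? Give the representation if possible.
5² + 46² (a=5, b=46)

Factorization: 2141 = 2141
By Fermat: n is sum of two squares iff every prime p ≡ 3 (mod 4) appears to even power.
All primes ≡ 3 (mod 4) appear to even power.
Search a = 0, 1, 2, … for 2141 - a² a perfect square: first hit at a = 5: 2141 - 25 = 2116 = 46².
2141 = 5² + 46² = 25 + 2116 ✓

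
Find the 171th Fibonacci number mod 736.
642

Matrix identity: Q^n = [[F_(n+1), F_n], [F_n, F_(n-1)]] with Q = [[1,1],[1,0]].
n = 171 = 10101011₂. Square-and-multiply, entries mod 736:
Q^1 = [[1,1],[1,0]]
Q^2 = (Q^1)² = [[2,1],[1,1]]
Q^5 = (Q^2)²·Q = [[8,5],[5,3]]
Q^10 = (Q^5)² = [[89,55],[55,34]]
Q^21 = (Q^10)²·Q = [[47,642],[642,141]]
Q^42 = (Q^21)² = [[5,728],[728,13]]
Q^85 = (Q^42)²·Q = [[681,89],[89,592]]
Q^171 = (Q^85)²·Q = [[595,642],[642,689]]
F_171 mod 736 = Q^171[0][1] = 642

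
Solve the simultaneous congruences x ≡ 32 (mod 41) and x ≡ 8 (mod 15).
278

Using Chinese Remainder Theorem:
M = 41 × 15 = 615
M1 = 15, M2 = 41
y1 = 15^(-1) mod 41 = 11
y2 = 41^(-1) mod 15 = 11
x = (32×15×11 + 8×41×11) mod 615 = 278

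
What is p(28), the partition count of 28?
3718

p(n) counts ways to write n as a sum of positive integers (order ignored).
Euler's pentagonal recurrence: p(k) = p(k-1) + p(k-2) - p(k-5) - p(k-7) + p(k-12) + p(k-15) - ... (offsets j(3j∓1)/2, signs ++--, p(0)=1, p(<0)=0).
DP table for k = 0..27: p(0)=1, p(1)=1, p(2)=2, p(3)=3, p(4)=5, p(5)=7, p(6)=11, p(7)=15, p(8)=22, p(9)=30, p(10)=42, p(11)=56, p(12)=77, p(13)=101, p(14)=135, p(15)=176, p(16)=231, p(17)=297, p(18)=385, p(19)=490, p(20)=627, p(21)=792, p(22)=1002, p(23)=1255, p(24)=1575, p(25)=1958, p(26)=2436, p(27)=3010.
Final step: p(28) = p(27) + p(26) - p(23) - p(21) + p(16) + p(13) - p(6) - p(2)
= 3010 + 2436 - 1255 - 792 + 231 + 101 - 11 - 2
= 3718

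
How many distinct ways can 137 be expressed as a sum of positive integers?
11097645016

p(n) counts ways to write n as a sum of positive integers (order ignored).
Euler's pentagonal recurrence: p(k) = p(k-1) + p(k-2) - p(k-5) - p(k-7) + p(k-12) + p(k-15) - ... (offsets j(3j∓1)/2, signs ++--, p(0)=1, p(<0)=0).
DP table for k = 0..136: p(0)=1, p(1)=1, p(2)=2, p(3)=3, p(4)=5, p(5)=7, p(6)=11, p(7)=15, p(8)=22, p(9)=30, p(10)=42, p(11)=56, p(12)=77, p(13)=101, p(14)=135, p(15)=176, p(16)=231, p(17)=297, p(18)=385, p(19)=490, p(20)=627, p(21)=792, p(22)=1002, p(23)=1255, p(24)=1575, p(25)=1958, p(26)=2436, p(27)=3010, p(28)=3718, p(29)=4565, p(30)=5604, p(31)=6842, p(32)=8349, p(33)=10143, p(34)=12310, p(35)=14883, p(36)=17977, p(37)=21637, p(38)=26015, p(39)=31185, p(40)=37338, p(41)=44583, p(42)=53174, p(43)=63261, p(44)=75175, p(45)=89134, p(46)=105558, p(47)=124754, p(48)=147273, p(49)=173525, p(50)=204226, p(51)=239943, p(52)=281589, p(53)=329931, p(54)=386155, p(55)=451276, p(56)=526823, p(57)=614154, p(58)=715220, p(59)=831820, p(60)=966467, p(61)=1121505, p(62)=1300156, p(63)=1505499, p(64)=1741630, p(65)=2012558, p(66)=2323520, p(67)=2679689, p(68)=3087735, p(69)=3554345, p(70)=4087968, p(71)=4697205, p(72)=5392783, p(73)=6185689, p(74)=7089500, p(75)=8118264, p(76)=9289091, p(77)=10619863, p(78)=12132164, p(79)=13848650, p(80)=15796476, p(81)=18004327, p(82)=20506255, p(83)=23338469, p(84)=26543660, p(85)=30167357, p(86)=34262962, p(87)=38887673, p(88)=44108109, p(89)=49995925, p(90)=56634173, p(91)=64112359, p(92)=72533807, p(93)=82010177, p(94)=92669720, p(95)=104651419, p(96)=118114304, p(97)=133230930, p(98)=150198136, p(99)=169229875, p(100)=190569292, p(101)=214481126, p(102)=241265379, p(103)=271248950, p(104)=304801365, p(105)=342325709, p(106)=384276336, p(107)=431149389, p(108)=483502844, p(109)=541946240, p(110)=607163746, p(111)=679903203, p(112)=761002156, p(113)=851376628, p(114)=952050665, p(115)=1064144451, p(116)=1188908248, p(117)=1327710076, p(118)=1482074143, p(119)=1653668665, p(120)=1844349560, p(121)=2056148051, p(122)=2291320912, p(123)=2552338241, p(124)=2841940500, p(125)=3163127352, p(126)=3519222692, p(127)=3913864295, p(128)=4351078600, p(129)=4835271870, p(130)=5371315400, p(131)=5964539504, p(132)=6620830889, p(133)=7346629512, p(134)=8149040695, p(135)=9035836076, p(136)=10015581680.
Final step: p(137) = p(136) + p(135) - p(132) - p(130) + p(125) + p(122) - p(115) - p(111) + p(102) + p(97) - p(86) - p(80) + p(67) + p(60) - p(45) - p(37) + p(20) + p(11)
= 10015581680 + 9035836076 - 6620830889 - 5371315400 + 3163127352 + 2291320912 - 1064144451 - 679903203 + 241265379 + 133230930 - 34262962 - 15796476 + 2679689 + 966467 - 89134 - 21637 + 627 + 56
= 11097645016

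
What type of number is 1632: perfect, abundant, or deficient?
abundant

Proper divisors of 1632: sum = 1 + 2 + 3 + 4 + 6 + 8 + 12 + 16 + ... + 272 + 408 + 544 + 816 (23 divisors) = 2904
Since 2904 > 1632, 1632 is abundant.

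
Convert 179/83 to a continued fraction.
[2; 6, 2, 1, 1, 2]

Euclidean algorithm steps:
179 = 2 × 83 + 13
83 = 6 × 13 + 5
13 = 2 × 5 + 3
5 = 1 × 3 + 2
3 = 1 × 2 + 1
2 = 2 × 1 + 0
Continued fraction: [2; 6, 2, 1, 1, 2]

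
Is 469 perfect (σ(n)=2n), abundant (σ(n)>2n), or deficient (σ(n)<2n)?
deficient

Proper divisors of 469: sum = 1 + 7 + 67 = 75
Since 75 < 469, 469 is deficient.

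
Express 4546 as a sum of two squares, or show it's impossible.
39² + 55² (a=39, b=55)

Factorization: 4546 = 2 × 2273
By Fermat: n is sum of two squares iff every prime p ≡ 3 (mod 4) appears to even power.
All primes ≡ 3 (mod 4) appear to even power.
Search a = 0, 1, 2, … for 4546 - a² a perfect square: first hit at a = 39: 4546 - 1521 = 3025 = 55².
4546 = 39² + 55² = 1521 + 3025 ✓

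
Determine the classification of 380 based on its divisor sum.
abundant

Proper divisors of 380: sum = 1 + 2 + 4 + 5 + 10 + 19 + 20 + 38 + 76 + 95 + 190 = 460
Since 460 > 380, 380 is abundant.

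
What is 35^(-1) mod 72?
35

gcd(35, 72) = 1, so the inverse exists.
Extended Euclidean algorithm on (72, 35):
72 = 2 × 35 + 2  ⟹  2 = (1)·72 + (-2)·35
35 = 17 × 2 + 1  ⟹  1 = (-17)·72 + (35)·35
So (35)·35 ≡ 1 (mod 72), i.e. 35^(-1) ≡ 35 (mod 72).
Check: 35 × 35 = 1225 ≡ 1 (mod 72)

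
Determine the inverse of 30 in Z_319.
117

gcd(30, 319) = 1, so the inverse exists.
Extended Euclidean algorithm on (319, 30):
319 = 10 × 30 + 19  ⟹  19 = (1)·319 + (-10)·30
30 = 1 × 19 + 11  ⟹  11 = (-1)·319 + (11)·30
19 = 1 × 11 + 8  ⟹  8 = (2)·319 + (-21)·30
11 = 1 × 8 + 3  ⟹  3 = (-3)·319 + (32)·30
8 = 2 × 3 + 2  ⟹  2 = (8)·319 + (-85)·30
3 = 1 × 2 + 1  ⟹  1 = (-11)·319 + (117)·30
So (117)·30 ≡ 1 (mod 319), i.e. 30^(-1) ≡ 117 (mod 319).
Check: 30 × 117 = 3510 ≡ 1 (mod 319)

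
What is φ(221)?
192

221 = 13 × 17
φ(n) = n × ∏(1 - 1/p) for each prime p dividing n
φ(221) = 221 × (1 - 1/13) × (1 - 1/17) = 192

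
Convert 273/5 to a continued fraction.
[54; 1, 1, 2]

Euclidean algorithm steps:
273 = 54 × 5 + 3
5 = 1 × 3 + 2
3 = 1 × 2 + 1
2 = 2 × 1 + 0
Continued fraction: [54; 1, 1, 2]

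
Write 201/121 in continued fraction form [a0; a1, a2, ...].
[1; 1, 1, 1, 19, 2]

Euclidean algorithm steps:
201 = 1 × 121 + 80
121 = 1 × 80 + 41
80 = 1 × 41 + 39
41 = 1 × 39 + 2
39 = 19 × 2 + 1
2 = 2 × 1 + 0
Continued fraction: [1; 1, 1, 1, 19, 2]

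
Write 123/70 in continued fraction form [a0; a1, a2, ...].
[1; 1, 3, 8, 2]

Euclidean algorithm steps:
123 = 1 × 70 + 53
70 = 1 × 53 + 17
53 = 3 × 17 + 2
17 = 8 × 2 + 1
2 = 2 × 1 + 0
Continued fraction: [1; 1, 3, 8, 2]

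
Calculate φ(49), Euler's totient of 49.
42

49 = 7^2
φ(n) = n × ∏(1 - 1/p) for each prime p dividing n
φ(49) = 49 × (1 - 1/7) = 42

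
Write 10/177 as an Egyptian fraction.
1/18 + 1/1062

Greedy algorithm:
10/177: ceiling(177/10) = 18, use 1/18
1/1062: ceiling(1062/1) = 1062, use 1/1062
Result: 10/177 = 1/18 + 1/1062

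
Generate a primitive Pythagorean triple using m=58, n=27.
(2635, 3132, 4093)

Euclid's formula: a = m² - n², b = 2mn, c = m² + n²
m = 58, n = 27
a = 58² - 27² = 3364 - 729 = 2635
b = 2 × 58 × 27 = 3132
c = 58² + 27² = 3364 + 729 = 4093
Verification: 2635² + 3132² = 6943225 + 9809424 = 16752649 = 4093² ✓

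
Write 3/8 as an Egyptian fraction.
1/3 + 1/24

Greedy algorithm:
3/8: ceiling(8/3) = 3, use 1/3
1/24: ceiling(24/1) = 24, use 1/24
Result: 3/8 = 1/3 + 1/24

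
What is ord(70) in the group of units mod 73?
12

73 is prime, so ord(70) divides φ(73) = 72.
Divisors of 72: 1, 2, 3, 4, 6, 8, 9, 12, 18, 24, 36, 72.
Repeated squaring: 70^1 ≡ 70, 70^2 ≡ 9, 70^4 ≡ 8, 70^8 ≡ 64, 70^16 ≡ 8, 70^32 ≡ 64, 70^64 ≡ 8 (mod 73).
Test 70^d mod 73 for each divisor d in increasing order:
70^1 ≡ 70
70^2 ≡ 9
70^3 = 70^2·70^1 ≡ 46
70^4 ≡ 8
70^6 = 70^4·70^2 ≡ 72
70^8 ≡ 64
70^9 = 70^8·70^1 ≡ 27
70^12 = 70^8·70^4 ≡ 1  ← first divisor giving 1
The order is 12.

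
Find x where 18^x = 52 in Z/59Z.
51

Baby-step giant-step with step n = ⌈√59⌉ = 8.
Baby steps 18^j mod 59 (j:value) for j=0..7: 0:1, 1:18, 2:29, 3:50, 4:15, 5:34, 6:22, 7:42.
Giant-step multiplier: 18^(-8) ≡ 18^(58-8) = 18^50 ≡ 16 (mod 59).
Giant steps γ_i = 52·16^i mod 59: γ_0=52, γ_1=6, γ_2=37, γ_3=2, γ_4=32, γ_5=40, γ_6=50 (in table at j=3).
x = i·n + j = 6·8 + 3 = 51.
Check: 18^51 ≡ 52 (mod 59).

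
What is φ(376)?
184

376 = 2^3 × 47
φ(n) = n × ∏(1 - 1/p) for each prime p dividing n
φ(376) = 376 × (1 - 1/2) × (1 - 1/47) = 184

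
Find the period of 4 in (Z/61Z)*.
30

61 is prime, so ord(4) divides φ(61) = 60.
Divisors of 60: 1, 2, 3, 4, 5, 6, 10, 12, 15, 20, 30, 60.
Repeated squaring: 4^1 ≡ 4, 4^2 ≡ 16, 4^4 ≡ 12, 4^8 ≡ 22, 4^16 ≡ 57, 4^32 ≡ 16 (mod 61).
Test 4^d mod 61 for each divisor d in increasing order:
4^1 ≡ 4
4^2 ≡ 16
4^3 = 4^2·4^1 ≡ 3
4^4 ≡ 12
4^5 = 4^4·4^1 ≡ 48
4^6 = 4^4·4^2 ≡ 9
4^10 = 4^8·4^2 ≡ 47
4^12 = 4^8·4^4 ≡ 20
4^15 = 4^8·4^4·4^2·4^1 ≡ 60
4^20 = 4^16·4^4 ≡ 13
4^30 = 4^16·4^8·4^4·4^2 ≡ 1  ← first divisor giving 1
The order is 30.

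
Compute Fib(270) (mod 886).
530

Matrix identity: Q^n = [[F_(n+1), F_n], [F_n, F_(n-1)]] with Q = [[1,1],[1,0]].
n = 270 = 100001110₂. Square-and-multiply, entries mod 886:
Q^1 = [[1,1],[1,0]]
Q^2 = (Q^1)² = [[2,1],[1,1]]
Q^4 = (Q^2)² = [[5,3],[3,2]]
Q^8 = (Q^4)² = [[34,21],[21,13]]
Q^16 = (Q^8)² = [[711,101],[101,610]]
Q^33 = (Q^16)²·Q = [[591,70],[70,521]]
Q^67 = (Q^33)²·Q = [[539,667],[667,758]]
Q^135 = (Q^67)²·Q = [[393,30],[30,363]]
Q^270 = (Q^135)² = [[299,530],[530,655]]
F_270 mod 886 = Q^270[0][1] = 530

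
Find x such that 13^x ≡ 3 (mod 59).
14

Baby-step giant-step with step n = ⌈√59⌉ = 8.
Baby steps 13^j mod 59 (j:value) for j=0..7: 0:1, 1:13, 2:51, 3:14, 4:5, 5:6, 6:19, 7:11.
Giant-step multiplier: 13^(-8) ≡ 13^(58-8) = 13^50 ≡ 26 (mod 59).
Giant steps γ_i = 3·26^i mod 59: γ_0=3, γ_1=19 (in table at j=6).
x = i·n + j = 1·8 + 6 = 14.
Check: 13^14 ≡ 3 (mod 59).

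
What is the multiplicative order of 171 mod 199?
66

199 is prime, so ord(171) divides φ(199) = 198.
Divisors of 198: 1, 2, 3, 6, 9, 11, 18, 22, 33, 66, 99, 198.
Repeated squaring: 171^1 ≡ 171, 171^2 ≡ 187, 171^4 ≡ 144, 171^8 ≡ 40, 171^16 ≡ 8, 171^32 ≡ 64, 171^64 ≡ 116, 171^128 ≡ 123 (mod 199).
Test 171^d mod 199 for each divisor d in increasing order:
171^1 ≡ 171
171^2 ≡ 187
171^3 = 171^2·171^1 ≡ 137
171^6 = 171^4·171^2 ≡ 63
171^9 = 171^8·171^1 ≡ 74
171^11 = 171^8·171^2·171^1 ≡ 107
171^18 = 171^16·171^2 ≡ 103
171^22 = 171^16·171^4·171^2 ≡ 106
171^33 = 171^32·171^1 ≡ 198
171^66 = 171^64·171^2 ≡ 1  ← first divisor giving 1
The order is 66.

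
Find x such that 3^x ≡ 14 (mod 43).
20

Baby-step giant-step with step n = ⌈√43⌉ = 7.
Baby steps 3^j mod 43 (j:value) for j=0..6: 0:1, 1:3, 2:9, 3:27, 4:38, 5:28, 6:41.
Giant-step multiplier: 3^(-7) ≡ 3^(42-7) = 3^35 ≡ 7 (mod 43).
Giant steps γ_i = 14·7^i mod 43: γ_0=14, γ_1=12, γ_2=41 (in table at j=6).
x = i·n + j = 2·7 + 6 = 20.
Check: 3^20 ≡ 14 (mod 43).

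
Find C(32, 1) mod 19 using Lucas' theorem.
13

Using Lucas' theorem:
Write n=32 and k=1 in base 19:
n in base 19: [1, 13]
k in base 19: [0, 1]
C(32,1) mod 19 = ∏ C(n_i, k_i) mod 19
Digit binomials (mod 19): C(1,0) = 1; C(13,1) = 13
Product: 1 × 13 = 13 ≡ 13 (mod 19)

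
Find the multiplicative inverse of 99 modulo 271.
219

gcd(99, 271) = 1, so the inverse exists.
Extended Euclidean algorithm on (271, 99):
271 = 2 × 99 + 73  ⟹  73 = (1)·271 + (-2)·99
99 = 1 × 73 + 26  ⟹  26 = (-1)·271 + (3)·99
73 = 2 × 26 + 21  ⟹  21 = (3)·271 + (-8)·99
26 = 1 × 21 + 5  ⟹  5 = (-4)·271 + (11)·99
21 = 4 × 5 + 1  ⟹  1 = (19)·271 + (-52)·99
So (-52)·99 ≡ 1 (mod 271), i.e. 99^(-1) ≡ -52 ≡ 219 (mod 271).
Check: 99 × 219 = 21681 ≡ 1 (mod 271)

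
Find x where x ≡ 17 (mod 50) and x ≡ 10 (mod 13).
517

Using Chinese Remainder Theorem:
M = 50 × 13 = 650
M1 = 13, M2 = 50
y1 = 13^(-1) mod 50 = 27
y2 = 50^(-1) mod 13 = 6
x = (17×13×27 + 10×50×6) mod 650 = 517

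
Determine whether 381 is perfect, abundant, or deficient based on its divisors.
deficient

Proper divisors of 381: sum = 1 + 3 + 127 = 131
Since 131 < 381, 381 is deficient.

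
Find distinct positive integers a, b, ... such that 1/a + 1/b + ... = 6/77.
1/13 + 1/1001

Greedy algorithm:
6/77: ceiling(77/6) = 13, use 1/13
1/1001: ceiling(1001/1) = 1001, use 1/1001
Result: 6/77 = 1/13 + 1/1001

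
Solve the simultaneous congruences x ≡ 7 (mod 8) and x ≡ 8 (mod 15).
23

Using Chinese Remainder Theorem:
M = 8 × 15 = 120
M1 = 15, M2 = 8
y1 = 15^(-1) mod 8 = 7
y2 = 8^(-1) mod 15 = 2
x = (7×15×7 + 8×8×2) mod 120 = 23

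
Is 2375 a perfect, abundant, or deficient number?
deficient

Proper divisors of 2375: sum = 1 + 5 + 19 + 25 + 95 + 125 + 475 = 745
Since 745 < 2375, 2375 is deficient.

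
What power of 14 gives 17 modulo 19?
4

Baby-step giant-step with step n = ⌈√19⌉ = 5.
Baby steps 14^j mod 19 (j:value) for j=0..4: 0:1, 1:14, 2:6, 3:8, 4:17.
h = 17 is already in the table at j=4, so x = 4.
Check: 14^4 ≡ 17 (mod 19).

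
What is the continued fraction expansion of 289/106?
[2; 1, 2, 1, 1, 1, 9]

Euclidean algorithm steps:
289 = 2 × 106 + 77
106 = 1 × 77 + 29
77 = 2 × 29 + 19
29 = 1 × 19 + 10
19 = 1 × 10 + 9
10 = 1 × 9 + 1
9 = 9 × 1 + 0
Continued fraction: [2; 1, 2, 1, 1, 1, 9]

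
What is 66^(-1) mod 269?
53

gcd(66, 269) = 1, so the inverse exists.
Extended Euclidean algorithm on (269, 66):
269 = 4 × 66 + 5  ⟹  5 = (1)·269 + (-4)·66
66 = 13 × 5 + 1  ⟹  1 = (-13)·269 + (53)·66
So (53)·66 ≡ 1 (mod 269), i.e. 66^(-1) ≡ 53 (mod 269).
Check: 66 × 53 = 3498 ≡ 1 (mod 269)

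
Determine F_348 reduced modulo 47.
44

Matrix identity: Q^n = [[F_(n+1), F_n], [F_n, F_(n-1)]] with Q = [[1,1],[1,0]].
n = 348 = 101011100₂. Square-and-multiply, entries mod 47:
Q^1 = [[1,1],[1,0]]
Q^2 = (Q^1)² = [[2,1],[1,1]]
Q^5 = (Q^2)²·Q = [[8,5],[5,3]]
Q^10 = (Q^5)² = [[42,8],[8,34]]
Q^21 = (Q^10)²·Q = [[39,42],[42,44]]
Q^43 = (Q^21)²·Q = [[3,42],[42,8]]
Q^87 = (Q^43)²·Q = [[26,34],[34,39]]
Q^174 = (Q^87)² = [[46,1],[1,45]]
Q^348 = (Q^174)² = [[2,44],[44,5]]
F_348 mod 47 = Q^348[0][1] = 44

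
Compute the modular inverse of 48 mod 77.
69

gcd(48, 77) = 1, so the inverse exists.
Extended Euclidean algorithm on (77, 48):
77 = 1 × 48 + 29  ⟹  29 = (1)·77 + (-1)·48
48 = 1 × 29 + 19  ⟹  19 = (-1)·77 + (2)·48
29 = 1 × 19 + 10  ⟹  10 = (2)·77 + (-3)·48
19 = 1 × 10 + 9  ⟹  9 = (-3)·77 + (5)·48
10 = 1 × 9 + 1  ⟹  1 = (5)·77 + (-8)·48
So (-8)·48 ≡ 1 (mod 77), i.e. 48^(-1) ≡ -8 ≡ 69 (mod 77).
Check: 48 × 69 = 3312 ≡ 1 (mod 77)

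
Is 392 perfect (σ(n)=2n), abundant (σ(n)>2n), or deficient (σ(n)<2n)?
abundant

Proper divisors of 392: sum = 1 + 2 + 4 + 7 + 8 + 14 + 28 + 49 + 56 + 98 + 196 = 463
Since 463 > 392, 392 is abundant.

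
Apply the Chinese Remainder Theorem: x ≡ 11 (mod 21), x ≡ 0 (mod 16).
32

Using Chinese Remainder Theorem:
M = 21 × 16 = 336
M1 = 16, M2 = 21
y1 = 16^(-1) mod 21 = 4
y2 = 21^(-1) mod 16 = 13
x = (11×16×4 + 0×21×13) mod 336 = 32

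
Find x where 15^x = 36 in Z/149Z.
128

Baby-step giant-step with step n = ⌈√149⌉ = 13.
Baby steps 15^j mod 149 (j:value) for j=0..12: 0:1, 1:15, 2:76, 3:97, 4:114, 5:71, 6:22, 7:32, 8:33, 9:48, 10:124, 11:72, 12:37.
Giant-step multiplier: 15^(-13) ≡ 15^(148-13) = 15^135 ≡ 109 (mod 149).
Giant steps γ_i = 36·109^i mod 149: γ_0=36, γ_1=50, γ_2=86, γ_3=136, γ_4=73, γ_5=60, γ_6=133, γ_7=44, γ_8=28, γ_9=72 (in table at j=11).
x = i·n + j = 9·13 + 11 = 128.
Check: 15^128 ≡ 36 (mod 149).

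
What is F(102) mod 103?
1

Matrix identity: Q^n = [[F_(n+1), F_n], [F_n, F_(n-1)]] with Q = [[1,1],[1,0]].
n = 102 = 1100110₂. Square-and-multiply, entries mod 103:
Q^1 = [[1,1],[1,0]]
Q^3 = (Q^1)²·Q = [[3,2],[2,1]]
Q^6 = (Q^3)² = [[13,8],[8,5]]
Q^12 = (Q^6)² = [[27,41],[41,89]]
Q^25 = (Q^12)²·Q = [[59,41],[41,18]]
Q^51 = (Q^25)²·Q = [[79,12],[12,67]]
Q^102 = (Q^51)² = [[102,1],[1,101]]
F_102 mod 103 = Q^102[0][1] = 1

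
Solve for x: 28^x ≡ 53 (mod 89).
70

Baby-step giant-step with step n = ⌈√89⌉ = 10.
Baby steps 28^j mod 89 (j:value) for j=0..9: 0:1, 1:28, 2:72, 3:58, 4:22, 5:82, 6:71, 7:30, 8:39, 9:24.
Giant-step multiplier: 28^(-10) ≡ 28^(88-10) = 28^78 ≡ 20 (mod 89).
Giant steps γ_i = 53·20^i mod 89: γ_0=53, γ_1=81, γ_2=18, γ_3=4, γ_4=80, γ_5=87, γ_6=49, γ_7=1 (in table at j=0).
x = i·n + j = 7·10 + 0 = 70.
Check: 28^70 ≡ 53 (mod 89).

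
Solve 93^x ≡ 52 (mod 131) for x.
80

Baby-step giant-step with step n = ⌈√131⌉ = 12.
Baby steps 93^j mod 131 (j:value) for j=0..11: 0:1, 1:93, 2:3, 3:17, 4:9, 5:51, 6:27, 7:22, 8:81, 9:66, 10:112, 11:67.
Giant-step multiplier: 93^(-12) ≡ 93^(130-12) = 93^118 ≡ 108 (mod 131).
Giant steps γ_i = 52·108^i mod 131: γ_0=52, γ_1=114, γ_2=129, γ_3=46, γ_4=121, γ_5=99, γ_6=81 (in table at j=8).
x = i·n + j = 6·12 + 8 = 80.
Check: 93^80 ≡ 52 (mod 131).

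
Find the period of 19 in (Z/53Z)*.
52

53 is prime, so ord(19) divides φ(53) = 52.
Divisors of 52: 1, 2, 4, 13, 26, 52.
Repeated squaring: 19^1 ≡ 19, 19^2 ≡ 43, 19^4 ≡ 47, 19^8 ≡ 36, 19^16 ≡ 24, 19^32 ≡ 46 (mod 53).
Test 19^d mod 53 for each divisor d in increasing order:
19^1 ≡ 19
19^2 ≡ 43
19^4 ≡ 47
19^13 = 19^8·19^4·19^1 ≡ 30
19^26 = 19^16·19^8·19^2 ≡ 52
19^52 = 19^32·19^16·19^4 ≡ 1  ← first divisor giving 1
The order is 52.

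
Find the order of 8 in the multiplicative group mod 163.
54

163 is prime, so ord(8) divides φ(163) = 162.
Divisors of 162: 1, 2, 3, 6, 9, 18, 27, 54, 81, 162.
Repeated squaring: 8^1 ≡ 8, 8^2 ≡ 64, 8^4 ≡ 21, 8^8 ≡ 115, 8^16 ≡ 22, 8^32 ≡ 158, 8^64 ≡ 25, 8^128 ≡ 136 (mod 163).
Test 8^d mod 163 for each divisor d in increasing order:
8^1 ≡ 8
8^2 ≡ 64
8^3 = 8^2·8^1 ≡ 23
8^6 = 8^4·8^2 ≡ 40
8^9 = 8^8·8^1 ≡ 105
8^18 = 8^16·8^2 ≡ 104
8^27 = 8^16·8^8·8^2·8^1 ≡ 162
8^54 = 8^32·8^16·8^4·8^2 ≡ 1  ← first divisor giving 1
The order is 54.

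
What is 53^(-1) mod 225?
17

gcd(53, 225) = 1, so the inverse exists.
Extended Euclidean algorithm on (225, 53):
225 = 4 × 53 + 13  ⟹  13 = (1)·225 + (-4)·53
53 = 4 × 13 + 1  ⟹  1 = (-4)·225 + (17)·53
So (17)·53 ≡ 1 (mod 225), i.e. 53^(-1) ≡ 17 (mod 225).
Check: 53 × 17 = 901 ≡ 1 (mod 225)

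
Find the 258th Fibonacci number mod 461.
182

Matrix identity: Q^n = [[F_(n+1), F_n], [F_n, F_(n-1)]] with Q = [[1,1],[1,0]].
n = 258 = 100000010₂. Square-and-multiply, entries mod 461:
Q^1 = [[1,1],[1,0]]
Q^2 = (Q^1)² = [[2,1],[1,1]]
Q^4 = (Q^2)² = [[5,3],[3,2]]
Q^8 = (Q^4)² = [[34,21],[21,13]]
Q^16 = (Q^8)² = [[214,65],[65,149]]
Q^32 = (Q^16)² = [[233,84],[84,149]]
Q^64 = (Q^32)² = [[32,279],[279,214]]
Q^129 = (Q^64)²·Q = [[440,34],[34,406]]
Q^258 = (Q^129)² = [[214,182],[182,32]]
F_258 mod 461 = Q^258[0][1] = 182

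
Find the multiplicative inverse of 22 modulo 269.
159

gcd(22, 269) = 1, so the inverse exists.
Extended Euclidean algorithm on (269, 22):
269 = 12 × 22 + 5  ⟹  5 = (1)·269 + (-12)·22
22 = 4 × 5 + 2  ⟹  2 = (-4)·269 + (49)·22
5 = 2 × 2 + 1  ⟹  1 = (9)·269 + (-110)·22
So (-110)·22 ≡ 1 (mod 269), i.e. 22^(-1) ≡ -110 ≡ 159 (mod 269).
Check: 22 × 159 = 3498 ≡ 1 (mod 269)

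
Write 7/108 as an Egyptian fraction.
1/16 + 1/432

Greedy algorithm:
7/108: ceiling(108/7) = 16, use 1/16
1/432: ceiling(432/1) = 432, use 1/432
Result: 7/108 = 1/16 + 1/432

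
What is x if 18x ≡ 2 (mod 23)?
x ≡ 18 (mod 23)

gcd(18, 23) = 1, which divides 2, so solutions exist.
Find 18^(-1) mod 23 by the extended Euclidean algorithm:
23 = 1 × 18 + 5  ⟹  5 = (1)·23 + (-1)·18
18 = 3 × 5 + 3  ⟹  3 = (-3)·23 + (4)·18
5 = 1 × 3 + 2  ⟹  2 = (4)·23 + (-5)·18
3 = 1 × 2 + 1  ⟹  1 = (-7)·23 + (9)·18
So (9)·18 ≡ 1 (mod 23), i.e. 18^(-1) ≡ 9 (mod 23).
x ≡ 9 × 2 = 18 ≡ 18 (mod 23).
Check: 18 × 18 = 324 ≡ 2 (mod 23).
Unique solution: x ≡ 18 (mod 23)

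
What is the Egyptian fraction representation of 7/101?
1/15 + 1/379 + 1/574185

Greedy algorithm:
7/101: ceiling(101/7) = 15, use 1/15
4/1515: ceiling(1515/4) = 379, use 1/379
1/574185: ceiling(574185/1) = 574185, use 1/574185
Result: 7/101 = 1/15 + 1/379 + 1/574185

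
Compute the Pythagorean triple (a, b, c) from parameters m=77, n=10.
(5829, 1540, 6029)

Euclid's formula: a = m² - n², b = 2mn, c = m² + n²
m = 77, n = 10
a = 77² - 10² = 5929 - 100 = 5829
b = 2 × 77 × 10 = 1540
c = 77² + 10² = 5929 + 100 = 6029
Verification: 5829² + 1540² = 33977241 + 2371600 = 36348841 = 6029² ✓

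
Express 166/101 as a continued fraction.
[1; 1, 1, 1, 4, 7]

Euclidean algorithm steps:
166 = 1 × 101 + 65
101 = 1 × 65 + 36
65 = 1 × 36 + 29
36 = 1 × 29 + 7
29 = 4 × 7 + 1
7 = 7 × 1 + 0
Continued fraction: [1; 1, 1, 1, 4, 7]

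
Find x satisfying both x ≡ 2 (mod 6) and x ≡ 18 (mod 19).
56

Using Chinese Remainder Theorem:
M = 6 × 19 = 114
M1 = 19, M2 = 6
y1 = 19^(-1) mod 6 = 1
y2 = 6^(-1) mod 19 = 16
x = (2×19×1 + 18×6×16) mod 114 = 56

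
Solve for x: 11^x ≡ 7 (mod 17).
13

Baby-step giant-step with step n = ⌈√17⌉ = 5.
Baby steps 11^j mod 17 (j:value) for j=0..4: 0:1, 1:11, 2:2, 3:5, 4:4.
Giant-step multiplier: 11^(-5) ≡ 11^(16-5) = 11^11 ≡ 12 (mod 17).
Giant steps γ_i = 7·12^i mod 17: γ_0=7, γ_1=16, γ_2=5 (in table at j=3).
x = i·n + j = 2·5 + 3 = 13.
Check: 11^13 ≡ 7 (mod 17).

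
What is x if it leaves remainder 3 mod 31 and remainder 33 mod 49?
964

Using Chinese Remainder Theorem:
M = 31 × 49 = 1519
M1 = 49, M2 = 31
y1 = 49^(-1) mod 31 = 19
y2 = 31^(-1) mod 49 = 19
x = (3×49×19 + 33×31×19) mod 1519 = 964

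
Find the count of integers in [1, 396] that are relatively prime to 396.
120

396 = 2^2 × 3^2 × 11
φ(n) = n × ∏(1 - 1/p) for each prime p dividing n
φ(396) = 396 × (1 - 1/2) × (1 - 1/3) × (1 - 1/11) = 120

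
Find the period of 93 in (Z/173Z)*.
4

173 is prime, so ord(93) divides φ(173) = 172.
Divisors of 172: 1, 2, 4, 43, 86, 172.
Repeated squaring: 93^1 ≡ 93, 93^2 ≡ 172, 93^4 ≡ 1, 93^8 ≡ 1, 93^16 ≡ 1, 93^32 ≡ 1, 93^64 ≡ 1, 93^128 ≡ 1 (mod 173).
Test 93^d mod 173 for each divisor d in increasing order:
93^1 ≡ 93
93^2 ≡ 172
93^4 ≡ 1  ← first divisor giving 1
The order is 4.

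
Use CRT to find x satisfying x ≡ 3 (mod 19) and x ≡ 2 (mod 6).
98

Using Chinese Remainder Theorem:
M = 19 × 6 = 114
M1 = 6, M2 = 19
y1 = 6^(-1) mod 19 = 16
y2 = 19^(-1) mod 6 = 1
x = (3×6×16 + 2×19×1) mod 114 = 98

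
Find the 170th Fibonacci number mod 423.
55

Matrix identity: Q^n = [[F_(n+1), F_n], [F_n, F_(n-1)]] with Q = [[1,1],[1,0]].
n = 170 = 10101010₂. Square-and-multiply, entries mod 423:
Q^1 = [[1,1],[1,0]]
Q^2 = (Q^1)² = [[2,1],[1,1]]
Q^5 = (Q^2)²·Q = [[8,5],[5,3]]
Q^10 = (Q^5)² = [[89,55],[55,34]]
Q^21 = (Q^10)²·Q = [[368,371],[371,420]]
Q^42 = (Q^21)² = [[230,55],[55,175]]
Q^85 = (Q^42)²·Q = [[368,89],[89,279]]
Q^170 = (Q^85)² = [[371,55],[55,316]]
F_170 mod 423 = Q^170[0][1] = 55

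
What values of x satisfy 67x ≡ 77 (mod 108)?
x ≡ 35 (mod 108)

gcd(67, 108) = 1, which divides 77, so solutions exist.
Find 67^(-1) mod 108 by the extended Euclidean algorithm:
108 = 1 × 67 + 41  ⟹  41 = (1)·108 + (-1)·67
67 = 1 × 41 + 26  ⟹  26 = (-1)·108 + (2)·67
41 = 1 × 26 + 15  ⟹  15 = (2)·108 + (-3)·67
26 = 1 × 15 + 11  ⟹  11 = (-3)·108 + (5)·67
15 = 1 × 11 + 4  ⟹  4 = (5)·108 + (-8)·67
11 = 2 × 4 + 3  ⟹  3 = (-13)·108 + (21)·67
4 = 1 × 3 + 1  ⟹  1 = (18)·108 + (-29)·67
So (-29)·67 ≡ 1 (mod 108), i.e. 67^(-1) ≡ -29 ≡ 79 (mod 108).
x ≡ 79 × 77 = 6083 ≡ 35 (mod 108).
Check: 67 × 35 = 2345 ≡ 77 (mod 108).
Unique solution: x ≡ 35 (mod 108)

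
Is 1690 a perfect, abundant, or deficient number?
deficient

Proper divisors of 1690: sum = 1 + 2 + 5 + 10 + 13 + 26 + 65 + 130 + 169 + 338 + 845 = 1604
Since 1604 < 1690, 1690 is deficient.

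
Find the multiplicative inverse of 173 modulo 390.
257

gcd(173, 390) = 1, so the inverse exists.
Extended Euclidean algorithm on (390, 173):
390 = 2 × 173 + 44  ⟹  44 = (1)·390 + (-2)·173
173 = 3 × 44 + 41  ⟹  41 = (-3)·390 + (7)·173
44 = 1 × 41 + 3  ⟹  3 = (4)·390 + (-9)·173
41 = 13 × 3 + 2  ⟹  2 = (-55)·390 + (124)·173
3 = 1 × 2 + 1  ⟹  1 = (59)·390 + (-133)·173
So (-133)·173 ≡ 1 (mod 390), i.e. 173^(-1) ≡ -133 ≡ 257 (mod 390).
Check: 173 × 257 = 44461 ≡ 1 (mod 390)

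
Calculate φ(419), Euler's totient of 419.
418

419 = 419
φ(n) = n × ∏(1 - 1/p) for each prime p dividing n
φ(419) = 419 × (1 - 1/419) = 418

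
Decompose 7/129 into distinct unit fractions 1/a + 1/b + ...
1/19 + 1/613 + 1/1502463

Greedy algorithm:
7/129: ceiling(129/7) = 19, use 1/19
4/2451: ceiling(2451/4) = 613, use 1/613
1/1502463: ceiling(1502463/1) = 1502463, use 1/1502463
Result: 7/129 = 1/19 + 1/613 + 1/1502463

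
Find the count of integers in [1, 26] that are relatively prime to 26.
12

26 = 2 × 13
φ(n) = n × ∏(1 - 1/p) for each prime p dividing n
φ(26) = 26 × (1 - 1/2) × (1 - 1/13) = 12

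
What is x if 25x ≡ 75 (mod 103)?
x ≡ 3 (mod 103)

gcd(25, 103) = 1, which divides 75, so solutions exist.
Find 25^(-1) mod 103 by the extended Euclidean algorithm:
103 = 4 × 25 + 3  ⟹  3 = (1)·103 + (-4)·25
25 = 8 × 3 + 1  ⟹  1 = (-8)·103 + (33)·25
So (33)·25 ≡ 1 (mod 103), i.e. 25^(-1) ≡ 33 (mod 103).
x ≡ 33 × 75 = 2475 ≡ 3 (mod 103).
Check: 25 × 3 = 75 ≡ 75 (mod 103).
Unique solution: x ≡ 3 (mod 103)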